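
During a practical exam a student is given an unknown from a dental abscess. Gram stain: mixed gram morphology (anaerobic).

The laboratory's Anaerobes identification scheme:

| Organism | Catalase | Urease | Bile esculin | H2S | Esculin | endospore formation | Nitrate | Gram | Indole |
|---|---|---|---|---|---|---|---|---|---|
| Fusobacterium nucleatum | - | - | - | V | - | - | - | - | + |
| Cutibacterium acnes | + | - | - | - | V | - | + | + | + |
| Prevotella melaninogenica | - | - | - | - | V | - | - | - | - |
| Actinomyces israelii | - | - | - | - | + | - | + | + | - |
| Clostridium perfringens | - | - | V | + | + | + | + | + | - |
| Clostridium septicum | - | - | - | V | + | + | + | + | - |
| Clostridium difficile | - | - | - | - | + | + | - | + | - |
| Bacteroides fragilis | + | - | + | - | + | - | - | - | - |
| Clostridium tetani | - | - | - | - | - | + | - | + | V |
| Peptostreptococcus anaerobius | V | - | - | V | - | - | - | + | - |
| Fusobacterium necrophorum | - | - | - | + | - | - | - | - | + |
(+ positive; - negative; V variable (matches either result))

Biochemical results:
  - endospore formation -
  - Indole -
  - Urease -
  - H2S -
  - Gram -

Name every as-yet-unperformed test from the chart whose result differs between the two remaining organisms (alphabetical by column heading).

Urease -: all 11 remaining candidates are consistent.
Gram -: excludes 7 organisms — 4 left.
H2S -: excludes Fusobacterium necrophorum — 3 left.
endospore formation -: all 3 remaining candidates are consistent.
Indole -: excludes Fusobacterium nucleatum — 2 left.
Two candidates remain: Bacteroides fragilis and Prevotella melaninogenica.
  Catalase: Bacteroides fragilis +, Prevotella melaninogenica - — discriminates.
  Bile esculin: Bacteroides fragilis +, Prevotella melaninogenica - — discriminates.
  Esculin: + vs V — variable for at least one, does not separate.
  Nitrate: - vs - — same for both, does not separate.

Bile esculin, Catalase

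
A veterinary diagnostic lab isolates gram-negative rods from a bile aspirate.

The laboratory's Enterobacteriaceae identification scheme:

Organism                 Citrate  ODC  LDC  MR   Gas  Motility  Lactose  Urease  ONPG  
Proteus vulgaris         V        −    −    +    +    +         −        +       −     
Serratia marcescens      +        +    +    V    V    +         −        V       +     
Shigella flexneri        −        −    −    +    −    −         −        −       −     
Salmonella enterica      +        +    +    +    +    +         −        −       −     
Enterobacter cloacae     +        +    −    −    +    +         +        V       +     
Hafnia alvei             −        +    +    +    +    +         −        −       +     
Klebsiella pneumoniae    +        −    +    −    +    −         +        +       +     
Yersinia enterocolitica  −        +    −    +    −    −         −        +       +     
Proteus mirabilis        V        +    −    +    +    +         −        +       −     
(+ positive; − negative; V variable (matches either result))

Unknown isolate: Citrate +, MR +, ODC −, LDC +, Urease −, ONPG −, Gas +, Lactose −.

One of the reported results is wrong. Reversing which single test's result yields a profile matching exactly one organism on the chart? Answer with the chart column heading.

As reported, no row in the chart matches all 8 reactions.
Reversing ODC (to +) → unique match: Salmonella enterica.
Reversing Gas → still no organism matches.
Reversing Lactose → still no organism matches.
Reversing Citrate → still no organism matches.
Reversing LDC → still no organism matches.
Reversing MR → still no organism matches.
Reversing Urease → still no organism matches.
Reversing ONPG → still no organism matches.

ODC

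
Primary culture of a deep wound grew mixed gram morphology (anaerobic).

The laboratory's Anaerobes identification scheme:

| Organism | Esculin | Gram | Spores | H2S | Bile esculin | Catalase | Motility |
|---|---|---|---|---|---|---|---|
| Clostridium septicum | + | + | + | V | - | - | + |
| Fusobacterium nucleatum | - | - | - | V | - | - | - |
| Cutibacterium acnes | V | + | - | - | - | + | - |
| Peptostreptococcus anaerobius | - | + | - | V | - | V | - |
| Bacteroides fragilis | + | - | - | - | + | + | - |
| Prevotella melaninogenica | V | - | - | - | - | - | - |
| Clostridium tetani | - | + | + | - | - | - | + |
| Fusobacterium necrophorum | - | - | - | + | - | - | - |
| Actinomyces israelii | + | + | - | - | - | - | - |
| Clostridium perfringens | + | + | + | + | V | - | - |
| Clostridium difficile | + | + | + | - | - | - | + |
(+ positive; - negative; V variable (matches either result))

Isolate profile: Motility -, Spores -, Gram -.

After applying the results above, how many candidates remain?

4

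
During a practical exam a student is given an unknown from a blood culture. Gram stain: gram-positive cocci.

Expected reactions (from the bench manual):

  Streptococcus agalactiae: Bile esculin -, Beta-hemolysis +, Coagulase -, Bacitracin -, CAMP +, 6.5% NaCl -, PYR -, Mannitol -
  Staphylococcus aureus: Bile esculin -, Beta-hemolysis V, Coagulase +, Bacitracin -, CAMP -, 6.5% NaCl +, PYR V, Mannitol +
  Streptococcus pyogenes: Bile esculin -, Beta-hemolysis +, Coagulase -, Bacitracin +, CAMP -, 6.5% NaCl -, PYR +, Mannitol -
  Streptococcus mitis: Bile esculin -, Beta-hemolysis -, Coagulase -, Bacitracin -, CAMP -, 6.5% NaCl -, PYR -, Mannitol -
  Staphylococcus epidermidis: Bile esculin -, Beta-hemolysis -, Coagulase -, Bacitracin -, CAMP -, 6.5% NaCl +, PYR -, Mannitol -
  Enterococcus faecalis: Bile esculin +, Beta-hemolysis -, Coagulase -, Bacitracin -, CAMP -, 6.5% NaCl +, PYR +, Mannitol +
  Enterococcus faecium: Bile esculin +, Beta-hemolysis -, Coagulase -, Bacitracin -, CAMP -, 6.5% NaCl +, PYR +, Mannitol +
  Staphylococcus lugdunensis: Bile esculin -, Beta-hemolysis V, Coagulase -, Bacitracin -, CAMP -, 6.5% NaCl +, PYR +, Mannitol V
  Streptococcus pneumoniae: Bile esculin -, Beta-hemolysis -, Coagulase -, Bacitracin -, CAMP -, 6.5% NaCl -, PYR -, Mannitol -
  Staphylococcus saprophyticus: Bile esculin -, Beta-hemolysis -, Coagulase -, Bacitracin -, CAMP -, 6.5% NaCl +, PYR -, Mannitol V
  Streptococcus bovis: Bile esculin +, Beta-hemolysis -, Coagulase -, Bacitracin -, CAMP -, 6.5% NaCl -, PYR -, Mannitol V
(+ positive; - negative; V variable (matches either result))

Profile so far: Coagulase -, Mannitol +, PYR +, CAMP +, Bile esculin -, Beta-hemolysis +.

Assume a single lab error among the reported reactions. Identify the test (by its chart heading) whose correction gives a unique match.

As reported, no row in the chart matches all 6 reactions.
Reversing Mannitol → still no organism matches.
Reversing Bile esculin → still no organism matches.
Reversing Coagulase → still no organism matches.
Reversing PYR → still no organism matches.
Reversing CAMP (to -) → unique match: Staphylococcus lugdunensis.
Reversing Beta-hemolysis → still no organism matches.

CAMP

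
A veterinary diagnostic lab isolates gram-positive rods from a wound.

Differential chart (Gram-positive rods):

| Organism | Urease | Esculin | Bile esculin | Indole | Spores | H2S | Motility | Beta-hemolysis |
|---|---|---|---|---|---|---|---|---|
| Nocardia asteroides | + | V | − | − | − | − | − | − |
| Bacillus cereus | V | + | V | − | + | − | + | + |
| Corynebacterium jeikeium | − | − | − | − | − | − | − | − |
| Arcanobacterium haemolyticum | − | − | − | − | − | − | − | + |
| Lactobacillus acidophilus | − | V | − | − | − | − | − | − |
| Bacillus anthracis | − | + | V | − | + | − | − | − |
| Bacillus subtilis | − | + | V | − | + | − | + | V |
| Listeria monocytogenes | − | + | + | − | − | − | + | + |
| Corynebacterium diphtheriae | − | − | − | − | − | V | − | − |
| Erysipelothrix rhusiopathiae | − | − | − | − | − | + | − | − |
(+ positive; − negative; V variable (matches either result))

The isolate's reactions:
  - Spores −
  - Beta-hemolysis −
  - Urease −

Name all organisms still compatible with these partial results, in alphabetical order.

Corynebacterium diphtheriae, Corynebacterium jeikeium, Erysipelothrix rhusiopathiae, Lactobacillus acidophilus

Urease −: excludes Nocardia asteroides — 9 left.
Spores −: excludes Bacillus cereus, Bacillus anthracis, Bacillus subtilis — 6 left.
Beta-hemolysis −: excludes Arcanobacterium haemolyticum, Listeria monocytogenes — 4 left.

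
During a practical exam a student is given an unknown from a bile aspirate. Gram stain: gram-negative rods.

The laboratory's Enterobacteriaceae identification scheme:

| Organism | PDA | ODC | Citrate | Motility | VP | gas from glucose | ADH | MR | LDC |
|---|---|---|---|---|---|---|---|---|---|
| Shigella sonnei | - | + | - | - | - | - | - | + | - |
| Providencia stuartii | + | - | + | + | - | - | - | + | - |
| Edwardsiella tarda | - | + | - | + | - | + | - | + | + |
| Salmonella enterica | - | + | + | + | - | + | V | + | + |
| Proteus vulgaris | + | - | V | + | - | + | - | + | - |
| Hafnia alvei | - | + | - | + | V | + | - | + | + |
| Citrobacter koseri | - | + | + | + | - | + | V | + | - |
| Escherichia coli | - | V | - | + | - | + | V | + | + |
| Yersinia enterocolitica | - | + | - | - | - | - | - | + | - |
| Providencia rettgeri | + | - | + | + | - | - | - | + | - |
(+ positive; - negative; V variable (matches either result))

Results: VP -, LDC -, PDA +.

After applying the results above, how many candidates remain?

3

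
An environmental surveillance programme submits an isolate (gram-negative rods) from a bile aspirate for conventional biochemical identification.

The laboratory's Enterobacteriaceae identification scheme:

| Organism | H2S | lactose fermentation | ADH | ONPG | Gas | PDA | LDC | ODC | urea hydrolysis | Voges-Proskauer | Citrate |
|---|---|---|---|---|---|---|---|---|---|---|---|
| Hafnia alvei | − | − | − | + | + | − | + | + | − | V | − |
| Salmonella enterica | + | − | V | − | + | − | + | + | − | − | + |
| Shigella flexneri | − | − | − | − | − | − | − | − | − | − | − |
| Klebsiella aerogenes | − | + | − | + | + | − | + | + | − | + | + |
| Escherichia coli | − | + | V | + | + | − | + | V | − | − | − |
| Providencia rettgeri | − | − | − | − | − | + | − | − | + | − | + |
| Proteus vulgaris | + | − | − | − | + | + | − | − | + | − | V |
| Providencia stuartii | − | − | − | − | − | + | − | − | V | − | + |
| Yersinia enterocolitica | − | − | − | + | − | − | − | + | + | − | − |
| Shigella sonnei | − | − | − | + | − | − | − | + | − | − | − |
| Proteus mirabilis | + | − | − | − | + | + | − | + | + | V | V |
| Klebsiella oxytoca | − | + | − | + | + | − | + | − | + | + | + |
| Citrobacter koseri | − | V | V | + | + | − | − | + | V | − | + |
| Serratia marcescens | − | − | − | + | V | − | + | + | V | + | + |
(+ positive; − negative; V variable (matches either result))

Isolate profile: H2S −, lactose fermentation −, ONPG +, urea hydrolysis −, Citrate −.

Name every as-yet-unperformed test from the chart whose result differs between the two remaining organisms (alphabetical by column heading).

Gas, LDC

lactose fermentation −: excludes Klebsiella aerogenes, Escherichia coli, Klebsiella oxytoca — 11 left.
urea hydrolysis −: excludes Providencia rettgeri, Proteus vulgaris, Yersinia enterocolitica, Proteus mirabilis — 7 left.
H2S −: excludes Salmonella enterica — 6 left.
Citrate −: excludes Providencia stuartii, Citrobacter koseri, Serratia marcescens — 3 left.
ONPG +: excludes Shigella flexneri — 2 left.
Two candidates remain: Hafnia alvei and Shigella sonnei.
  ADH: − vs − — same for both, does not separate.
  Gas: Hafnia alvei +, Shigella sonnei − — discriminates.
  PDA: − vs − — same for both, does not separate.
  LDC: Hafnia alvei +, Shigella sonnei − — discriminates.
  ODC: + vs + — same for both, does not separate.
  Voges-Proskauer: V vs − — variable for at least one, does not separate.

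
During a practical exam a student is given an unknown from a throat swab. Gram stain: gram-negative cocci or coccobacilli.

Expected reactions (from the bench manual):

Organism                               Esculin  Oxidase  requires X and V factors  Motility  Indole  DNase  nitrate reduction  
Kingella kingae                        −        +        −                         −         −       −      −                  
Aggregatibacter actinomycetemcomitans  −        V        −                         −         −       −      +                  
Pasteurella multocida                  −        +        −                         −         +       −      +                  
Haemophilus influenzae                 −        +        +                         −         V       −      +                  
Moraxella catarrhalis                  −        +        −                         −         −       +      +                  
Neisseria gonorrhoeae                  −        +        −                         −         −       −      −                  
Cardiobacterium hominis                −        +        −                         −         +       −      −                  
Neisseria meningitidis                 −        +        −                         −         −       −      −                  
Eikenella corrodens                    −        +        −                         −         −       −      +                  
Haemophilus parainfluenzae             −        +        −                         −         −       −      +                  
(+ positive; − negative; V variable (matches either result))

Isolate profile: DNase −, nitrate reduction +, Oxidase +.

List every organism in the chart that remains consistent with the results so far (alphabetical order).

nitrate reduction +: excludes Kingella kingae, Neisseria gonorrhoeae, Cardiobacterium hominis, Neisseria meningitidis — 6 left.
DNase −: excludes Moraxella catarrhalis — 5 left.
Oxidase +: all 5 remaining candidates are consistent.

Aggregatibacter actinomycetemcomitans, Eikenella corrodens, Haemophilus influenzae, Haemophilus parainfluenzae, Pasteurella multocida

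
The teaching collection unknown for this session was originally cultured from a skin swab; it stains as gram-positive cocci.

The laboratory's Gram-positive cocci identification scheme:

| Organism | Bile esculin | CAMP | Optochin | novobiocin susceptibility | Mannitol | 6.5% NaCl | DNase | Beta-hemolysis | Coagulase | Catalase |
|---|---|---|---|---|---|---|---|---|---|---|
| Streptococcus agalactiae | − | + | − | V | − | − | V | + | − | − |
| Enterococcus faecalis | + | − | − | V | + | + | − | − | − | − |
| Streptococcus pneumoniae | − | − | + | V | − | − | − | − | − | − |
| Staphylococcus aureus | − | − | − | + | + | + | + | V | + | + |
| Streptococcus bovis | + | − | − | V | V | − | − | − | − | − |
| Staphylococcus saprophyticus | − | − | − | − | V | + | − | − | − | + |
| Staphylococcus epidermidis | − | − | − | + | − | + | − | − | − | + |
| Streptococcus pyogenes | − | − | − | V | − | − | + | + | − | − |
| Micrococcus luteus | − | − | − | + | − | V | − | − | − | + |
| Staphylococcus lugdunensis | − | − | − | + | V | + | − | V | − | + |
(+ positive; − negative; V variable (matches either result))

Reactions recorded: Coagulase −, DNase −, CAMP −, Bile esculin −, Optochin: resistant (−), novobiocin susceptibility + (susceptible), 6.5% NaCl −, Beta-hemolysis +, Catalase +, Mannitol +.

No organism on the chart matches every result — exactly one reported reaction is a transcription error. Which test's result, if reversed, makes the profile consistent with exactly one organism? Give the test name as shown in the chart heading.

As reported, no row in the chart matches all 10 reactions.
Reversing Mannitol → still no organism matches.
Reversing Bile esculin → still no organism matches.
Reversing Beta-hemolysis → still no organism matches.
Reversing Catalase → still no organism matches.
Reversing Coagulase → still no organism matches.
Reversing DNase → still no organism matches.
Reversing novobiocin susceptibility → still no organism matches.
Reversing CAMP → still no organism matches.
Reversing Optochin → still no organism matches.
Reversing 6.5% NaCl (to +) → unique match: Staphylococcus lugdunensis.

6.5% NaCl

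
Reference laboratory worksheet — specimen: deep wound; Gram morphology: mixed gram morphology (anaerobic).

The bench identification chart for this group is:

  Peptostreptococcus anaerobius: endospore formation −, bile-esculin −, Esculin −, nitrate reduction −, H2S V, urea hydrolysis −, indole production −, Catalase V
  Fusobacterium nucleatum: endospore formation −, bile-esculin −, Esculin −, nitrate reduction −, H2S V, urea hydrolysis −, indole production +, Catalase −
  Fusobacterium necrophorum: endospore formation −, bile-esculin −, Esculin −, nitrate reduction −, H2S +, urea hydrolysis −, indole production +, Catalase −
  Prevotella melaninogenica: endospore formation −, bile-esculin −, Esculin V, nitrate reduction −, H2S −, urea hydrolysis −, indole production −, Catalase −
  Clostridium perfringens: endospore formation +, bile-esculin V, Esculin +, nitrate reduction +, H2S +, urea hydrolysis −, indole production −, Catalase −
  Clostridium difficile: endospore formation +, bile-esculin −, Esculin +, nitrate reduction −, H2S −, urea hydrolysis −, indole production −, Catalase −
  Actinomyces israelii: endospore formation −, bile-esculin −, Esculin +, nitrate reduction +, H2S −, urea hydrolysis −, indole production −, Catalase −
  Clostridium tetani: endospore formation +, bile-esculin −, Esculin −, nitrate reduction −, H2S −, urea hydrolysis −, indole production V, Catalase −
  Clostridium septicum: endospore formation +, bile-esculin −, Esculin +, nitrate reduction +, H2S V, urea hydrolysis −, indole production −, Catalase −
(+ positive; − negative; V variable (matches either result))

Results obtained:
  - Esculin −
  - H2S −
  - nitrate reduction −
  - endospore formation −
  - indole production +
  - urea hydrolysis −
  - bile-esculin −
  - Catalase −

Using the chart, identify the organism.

Fusobacterium nucleatum

indole production +: excludes 6 organisms — 3 left.
H2S −: excludes Fusobacterium necrophorum — 2 left.
Catalase −: all 2 remaining candidates are consistent.
bile-esculin −: all 2 remaining candidates are consistent.
urea hydrolysis −: all 2 remaining candidates are consistent.
endospore formation −: excludes Clostridium tetani — 1 left.
Esculin −: the one remaining candidate is consistent.
nitrate reduction −: the one remaining candidate is consistent.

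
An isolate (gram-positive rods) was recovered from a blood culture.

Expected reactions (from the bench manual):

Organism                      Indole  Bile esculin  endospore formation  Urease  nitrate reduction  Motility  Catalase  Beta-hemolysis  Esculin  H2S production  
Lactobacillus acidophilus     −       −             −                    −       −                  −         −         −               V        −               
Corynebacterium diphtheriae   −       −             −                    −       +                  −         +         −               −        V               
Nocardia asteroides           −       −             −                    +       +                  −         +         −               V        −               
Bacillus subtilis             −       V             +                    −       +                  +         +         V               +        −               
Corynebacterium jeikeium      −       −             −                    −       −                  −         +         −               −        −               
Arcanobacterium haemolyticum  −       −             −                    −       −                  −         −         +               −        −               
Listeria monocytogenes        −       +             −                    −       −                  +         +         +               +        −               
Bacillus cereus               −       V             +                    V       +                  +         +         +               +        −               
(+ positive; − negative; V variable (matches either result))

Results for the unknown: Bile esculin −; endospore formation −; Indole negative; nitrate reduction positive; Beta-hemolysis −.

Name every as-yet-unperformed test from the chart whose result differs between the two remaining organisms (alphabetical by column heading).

Urease

Beta-hemolysis −: excludes Arcanobacterium haemolyticum, Listeria monocytogenes, Bacillus cereus — 5 left.
Bile esculin −: all 5 remaining candidates are consistent.
Indole −: all 5 remaining candidates are consistent.
endospore formation −: excludes Bacillus subtilis — 4 left.
nitrate reduction +: excludes Lactobacillus acidophilus, Corynebacterium jeikeium — 2 left.
Two candidates remain: Corynebacterium diphtheriae and Nocardia asteroides.
  Urease: Corynebacterium diphtheriae −, Nocardia asteroides + — discriminates.
  Motility: − vs − — same for both, does not separate.
  Catalase: + vs + — same for both, does not separate.
  Esculin: − vs V — variable for at least one, does not separate.
  H2S production: V vs − — variable for at least one, does not separate.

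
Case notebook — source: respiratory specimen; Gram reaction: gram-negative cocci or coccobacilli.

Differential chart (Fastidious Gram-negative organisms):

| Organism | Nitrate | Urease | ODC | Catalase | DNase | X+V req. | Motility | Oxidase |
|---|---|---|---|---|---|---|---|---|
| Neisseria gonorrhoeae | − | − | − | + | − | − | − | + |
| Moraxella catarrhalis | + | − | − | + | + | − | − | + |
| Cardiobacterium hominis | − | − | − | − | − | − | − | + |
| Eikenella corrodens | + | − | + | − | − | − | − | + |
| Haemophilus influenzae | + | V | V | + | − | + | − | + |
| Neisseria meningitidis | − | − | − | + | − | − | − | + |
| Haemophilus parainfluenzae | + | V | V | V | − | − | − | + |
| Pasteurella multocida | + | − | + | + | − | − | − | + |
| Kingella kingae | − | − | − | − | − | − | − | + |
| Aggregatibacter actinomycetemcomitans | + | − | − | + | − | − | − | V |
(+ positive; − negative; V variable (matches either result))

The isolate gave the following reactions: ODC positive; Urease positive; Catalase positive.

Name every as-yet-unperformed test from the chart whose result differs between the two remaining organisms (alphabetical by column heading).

X+V req.

Urease +: excludes 8 organisms — 2 left.
Catalase +: all 2 remaining candidates are consistent.
ODC +: all 2 remaining candidates are consistent.
Two candidates remain: Haemophilus influenzae and Haemophilus parainfluenzae.
  Nitrate: + vs + — same for both, does not separate.
  DNase: − vs − — same for both, does not separate.
  X+V req.: Haemophilus influenzae +, Haemophilus parainfluenzae − — discriminates.
  Motility: − vs − — same for both, does not separate.
  Oxidase: + vs + — same for both, does not separate.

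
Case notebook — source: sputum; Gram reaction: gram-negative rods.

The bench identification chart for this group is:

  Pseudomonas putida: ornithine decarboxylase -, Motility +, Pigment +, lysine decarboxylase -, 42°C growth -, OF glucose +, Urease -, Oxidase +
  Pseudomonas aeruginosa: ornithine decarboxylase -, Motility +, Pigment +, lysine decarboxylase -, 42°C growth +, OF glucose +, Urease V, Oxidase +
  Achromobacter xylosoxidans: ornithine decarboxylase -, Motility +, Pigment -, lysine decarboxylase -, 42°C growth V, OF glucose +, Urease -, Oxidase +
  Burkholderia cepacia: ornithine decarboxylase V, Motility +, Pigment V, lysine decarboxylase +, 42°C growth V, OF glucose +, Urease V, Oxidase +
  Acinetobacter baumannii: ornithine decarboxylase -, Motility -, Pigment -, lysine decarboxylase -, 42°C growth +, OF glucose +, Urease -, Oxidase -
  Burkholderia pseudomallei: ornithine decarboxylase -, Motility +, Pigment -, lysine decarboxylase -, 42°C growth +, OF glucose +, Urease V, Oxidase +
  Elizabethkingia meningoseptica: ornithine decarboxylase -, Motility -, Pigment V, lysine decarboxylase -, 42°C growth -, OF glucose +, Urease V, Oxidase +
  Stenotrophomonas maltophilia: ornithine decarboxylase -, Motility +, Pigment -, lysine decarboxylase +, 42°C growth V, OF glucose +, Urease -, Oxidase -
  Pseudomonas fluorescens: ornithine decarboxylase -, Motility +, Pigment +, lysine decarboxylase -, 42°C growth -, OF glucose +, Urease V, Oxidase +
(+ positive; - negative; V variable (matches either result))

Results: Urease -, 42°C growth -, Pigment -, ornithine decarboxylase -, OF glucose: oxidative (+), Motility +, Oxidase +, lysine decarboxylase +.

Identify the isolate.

Burkholderia cepacia

42°C growth -: excludes Pseudomonas aeruginosa, Acinetobacter baumannii, Burkholderia pseudomallei — 6 left.
OF glucose +: all 6 remaining candidates are consistent.
ornithine decarboxylase -: all 6 remaining candidates are consistent.
Pigment -: excludes Pseudomonas putida, Pseudomonas fluorescens — 4 left.
lysine decarboxylase +: excludes Achromobacter xylosoxidans, Elizabethkingia meningoseptica — 2 left.
Motility +: all 2 remaining candidates are consistent.
Oxidase +: excludes Stenotrophomonas maltophilia — 1 left.
Urease -: the one remaining candidate is consistent.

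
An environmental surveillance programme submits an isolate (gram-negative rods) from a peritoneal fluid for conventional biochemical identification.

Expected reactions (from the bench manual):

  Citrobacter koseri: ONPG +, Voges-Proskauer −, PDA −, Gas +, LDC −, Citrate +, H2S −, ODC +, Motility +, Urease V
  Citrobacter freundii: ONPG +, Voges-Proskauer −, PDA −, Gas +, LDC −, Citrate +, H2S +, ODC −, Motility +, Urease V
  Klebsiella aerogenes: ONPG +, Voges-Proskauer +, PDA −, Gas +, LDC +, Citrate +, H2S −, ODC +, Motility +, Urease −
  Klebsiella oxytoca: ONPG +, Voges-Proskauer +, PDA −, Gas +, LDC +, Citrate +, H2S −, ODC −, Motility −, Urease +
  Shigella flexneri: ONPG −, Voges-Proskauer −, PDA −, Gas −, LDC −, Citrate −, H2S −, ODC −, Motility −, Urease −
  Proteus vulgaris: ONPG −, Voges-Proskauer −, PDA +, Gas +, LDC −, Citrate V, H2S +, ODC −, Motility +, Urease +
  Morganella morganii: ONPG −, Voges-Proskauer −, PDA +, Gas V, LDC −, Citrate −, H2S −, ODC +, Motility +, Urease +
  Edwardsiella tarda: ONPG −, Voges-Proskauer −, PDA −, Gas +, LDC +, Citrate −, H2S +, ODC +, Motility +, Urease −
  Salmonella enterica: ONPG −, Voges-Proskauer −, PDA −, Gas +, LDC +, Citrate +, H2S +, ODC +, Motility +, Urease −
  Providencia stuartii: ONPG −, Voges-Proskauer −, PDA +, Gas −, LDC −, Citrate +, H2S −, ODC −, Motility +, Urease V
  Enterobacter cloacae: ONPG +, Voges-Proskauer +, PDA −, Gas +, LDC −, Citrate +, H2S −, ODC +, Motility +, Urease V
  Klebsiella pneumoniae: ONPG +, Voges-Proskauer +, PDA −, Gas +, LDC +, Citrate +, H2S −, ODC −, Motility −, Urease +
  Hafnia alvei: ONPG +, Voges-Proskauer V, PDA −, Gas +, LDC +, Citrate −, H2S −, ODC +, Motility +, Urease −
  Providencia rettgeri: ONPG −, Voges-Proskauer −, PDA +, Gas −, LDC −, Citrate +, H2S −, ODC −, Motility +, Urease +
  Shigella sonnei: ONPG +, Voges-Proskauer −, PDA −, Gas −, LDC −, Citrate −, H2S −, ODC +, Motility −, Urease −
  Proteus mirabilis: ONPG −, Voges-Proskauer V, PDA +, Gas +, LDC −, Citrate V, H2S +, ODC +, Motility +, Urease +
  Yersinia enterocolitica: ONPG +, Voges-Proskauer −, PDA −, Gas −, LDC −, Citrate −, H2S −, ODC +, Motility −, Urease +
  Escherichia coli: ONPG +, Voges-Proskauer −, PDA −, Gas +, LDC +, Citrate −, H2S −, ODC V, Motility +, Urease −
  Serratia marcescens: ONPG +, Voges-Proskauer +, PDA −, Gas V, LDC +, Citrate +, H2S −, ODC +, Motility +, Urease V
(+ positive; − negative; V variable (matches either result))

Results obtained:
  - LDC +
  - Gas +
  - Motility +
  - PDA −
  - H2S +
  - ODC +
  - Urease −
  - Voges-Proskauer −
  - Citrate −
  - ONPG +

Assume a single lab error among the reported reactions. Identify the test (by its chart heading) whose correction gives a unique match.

ONPG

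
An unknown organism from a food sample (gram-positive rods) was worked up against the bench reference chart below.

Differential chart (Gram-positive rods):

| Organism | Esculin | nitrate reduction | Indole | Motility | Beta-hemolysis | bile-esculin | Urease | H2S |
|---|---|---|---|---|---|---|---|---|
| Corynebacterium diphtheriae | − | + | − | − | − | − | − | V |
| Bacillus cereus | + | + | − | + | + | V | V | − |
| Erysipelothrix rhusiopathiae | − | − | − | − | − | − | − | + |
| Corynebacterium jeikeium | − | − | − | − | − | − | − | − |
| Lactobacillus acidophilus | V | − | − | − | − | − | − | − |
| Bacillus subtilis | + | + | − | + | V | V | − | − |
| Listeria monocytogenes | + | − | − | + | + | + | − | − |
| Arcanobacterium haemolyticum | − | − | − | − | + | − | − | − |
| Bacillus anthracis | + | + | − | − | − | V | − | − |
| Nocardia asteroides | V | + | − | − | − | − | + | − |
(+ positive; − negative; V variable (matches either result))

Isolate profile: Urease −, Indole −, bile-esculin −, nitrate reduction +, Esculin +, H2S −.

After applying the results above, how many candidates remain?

3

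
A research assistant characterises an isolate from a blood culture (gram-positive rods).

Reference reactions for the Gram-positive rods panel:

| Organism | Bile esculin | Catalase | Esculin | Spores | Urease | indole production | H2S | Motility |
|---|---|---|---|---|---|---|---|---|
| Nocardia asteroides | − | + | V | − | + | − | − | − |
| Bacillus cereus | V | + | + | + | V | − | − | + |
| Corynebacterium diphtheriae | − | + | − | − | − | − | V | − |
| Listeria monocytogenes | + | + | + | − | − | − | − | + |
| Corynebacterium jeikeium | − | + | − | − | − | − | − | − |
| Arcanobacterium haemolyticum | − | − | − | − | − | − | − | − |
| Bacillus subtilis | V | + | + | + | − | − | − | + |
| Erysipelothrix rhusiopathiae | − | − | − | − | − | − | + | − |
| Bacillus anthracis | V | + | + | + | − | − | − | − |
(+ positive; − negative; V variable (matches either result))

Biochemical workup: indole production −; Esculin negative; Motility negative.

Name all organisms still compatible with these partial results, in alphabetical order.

Esculin −: excludes Bacillus cereus, Listeria monocytogenes, Bacillus subtilis, Bacillus anthracis — 5 left.
indole production −: all 5 remaining candidates are consistent.
Motility −: all 5 remaining candidates are consistent.

Arcanobacterium haemolyticum, Corynebacterium diphtheriae, Corynebacterium jeikeium, Erysipelothrix rhusiopathiae, Nocardia asteroides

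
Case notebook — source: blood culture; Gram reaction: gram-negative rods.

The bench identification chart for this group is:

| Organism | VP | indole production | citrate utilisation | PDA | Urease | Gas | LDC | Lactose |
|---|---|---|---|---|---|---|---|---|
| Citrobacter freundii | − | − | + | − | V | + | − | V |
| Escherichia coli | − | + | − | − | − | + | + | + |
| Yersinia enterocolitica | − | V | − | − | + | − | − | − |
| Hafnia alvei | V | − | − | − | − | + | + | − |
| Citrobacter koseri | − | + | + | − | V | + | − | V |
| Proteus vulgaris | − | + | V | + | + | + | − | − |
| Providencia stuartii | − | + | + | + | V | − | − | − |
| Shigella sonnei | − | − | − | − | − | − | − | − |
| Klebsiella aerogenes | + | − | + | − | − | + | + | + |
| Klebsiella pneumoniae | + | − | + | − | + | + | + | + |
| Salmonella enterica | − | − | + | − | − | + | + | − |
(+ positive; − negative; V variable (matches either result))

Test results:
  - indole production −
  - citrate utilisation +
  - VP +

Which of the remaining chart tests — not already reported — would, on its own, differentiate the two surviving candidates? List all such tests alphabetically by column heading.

citrate utilisation +: excludes Escherichia coli, Yersinia enterocolitica, Hafnia alvei, Shigella sonnei — 7 left.
VP +: excludes 5 organisms — 2 left.
indole production −: all 2 remaining candidates are consistent.
Two candidates remain: Klebsiella aerogenes and Klebsiella pneumoniae.
  PDA: − vs − — same for both, does not separate.
  Urease: Klebsiella aerogenes −, Klebsiella pneumoniae + — discriminates.
  Gas: + vs + — same for both, does not separate.
  LDC: + vs + — same for both, does not separate.
  Lactose: + vs + — same for both, does not separate.

Urease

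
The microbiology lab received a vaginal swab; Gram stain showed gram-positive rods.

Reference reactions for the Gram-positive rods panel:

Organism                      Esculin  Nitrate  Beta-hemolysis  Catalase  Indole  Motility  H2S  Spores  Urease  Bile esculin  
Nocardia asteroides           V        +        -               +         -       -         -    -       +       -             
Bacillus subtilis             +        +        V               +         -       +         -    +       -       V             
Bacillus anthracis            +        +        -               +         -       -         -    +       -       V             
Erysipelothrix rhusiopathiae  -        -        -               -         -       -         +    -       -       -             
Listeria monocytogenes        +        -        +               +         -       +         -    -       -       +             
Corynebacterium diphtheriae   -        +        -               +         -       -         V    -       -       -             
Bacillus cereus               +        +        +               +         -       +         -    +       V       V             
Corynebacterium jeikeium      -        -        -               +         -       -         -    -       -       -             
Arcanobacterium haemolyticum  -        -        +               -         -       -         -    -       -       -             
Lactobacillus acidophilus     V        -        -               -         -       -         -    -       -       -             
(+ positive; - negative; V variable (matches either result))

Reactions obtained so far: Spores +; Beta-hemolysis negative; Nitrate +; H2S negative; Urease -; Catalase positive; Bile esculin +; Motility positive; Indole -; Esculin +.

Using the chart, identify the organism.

Bacillus subtilis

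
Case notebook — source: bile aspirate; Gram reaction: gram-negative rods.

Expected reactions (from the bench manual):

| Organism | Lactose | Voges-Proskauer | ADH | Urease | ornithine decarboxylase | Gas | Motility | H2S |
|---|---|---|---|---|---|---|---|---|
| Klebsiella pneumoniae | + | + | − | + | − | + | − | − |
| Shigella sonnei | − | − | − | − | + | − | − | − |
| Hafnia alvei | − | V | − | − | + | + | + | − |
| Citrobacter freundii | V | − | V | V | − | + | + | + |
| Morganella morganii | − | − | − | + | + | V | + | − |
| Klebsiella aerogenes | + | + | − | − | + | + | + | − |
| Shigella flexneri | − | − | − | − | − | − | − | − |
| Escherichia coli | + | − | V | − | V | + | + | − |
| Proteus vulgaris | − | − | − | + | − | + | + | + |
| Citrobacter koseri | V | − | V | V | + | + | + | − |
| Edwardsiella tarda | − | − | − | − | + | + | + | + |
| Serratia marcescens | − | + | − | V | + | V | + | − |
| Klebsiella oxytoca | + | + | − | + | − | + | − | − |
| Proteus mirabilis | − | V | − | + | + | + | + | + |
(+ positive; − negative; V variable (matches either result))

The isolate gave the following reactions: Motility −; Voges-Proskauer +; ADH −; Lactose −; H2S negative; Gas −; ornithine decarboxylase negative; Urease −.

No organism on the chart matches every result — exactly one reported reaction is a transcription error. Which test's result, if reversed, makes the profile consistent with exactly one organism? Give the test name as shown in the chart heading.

Voges-Proskauer

As reported, no row in the chart matches all 8 reactions.
Reversing Motility → still no organism matches.
Reversing Voges-Proskauer (to −) → unique match: Shigella flexneri.
Reversing Gas → still no organism matches.
Reversing ornithine decarboxylase → still no organism matches.
Reversing ADH → still no organism matches.
Reversing H2S → still no organism matches.
Reversing Urease → still no organism matches.
Reversing Lactose → still no organism matches.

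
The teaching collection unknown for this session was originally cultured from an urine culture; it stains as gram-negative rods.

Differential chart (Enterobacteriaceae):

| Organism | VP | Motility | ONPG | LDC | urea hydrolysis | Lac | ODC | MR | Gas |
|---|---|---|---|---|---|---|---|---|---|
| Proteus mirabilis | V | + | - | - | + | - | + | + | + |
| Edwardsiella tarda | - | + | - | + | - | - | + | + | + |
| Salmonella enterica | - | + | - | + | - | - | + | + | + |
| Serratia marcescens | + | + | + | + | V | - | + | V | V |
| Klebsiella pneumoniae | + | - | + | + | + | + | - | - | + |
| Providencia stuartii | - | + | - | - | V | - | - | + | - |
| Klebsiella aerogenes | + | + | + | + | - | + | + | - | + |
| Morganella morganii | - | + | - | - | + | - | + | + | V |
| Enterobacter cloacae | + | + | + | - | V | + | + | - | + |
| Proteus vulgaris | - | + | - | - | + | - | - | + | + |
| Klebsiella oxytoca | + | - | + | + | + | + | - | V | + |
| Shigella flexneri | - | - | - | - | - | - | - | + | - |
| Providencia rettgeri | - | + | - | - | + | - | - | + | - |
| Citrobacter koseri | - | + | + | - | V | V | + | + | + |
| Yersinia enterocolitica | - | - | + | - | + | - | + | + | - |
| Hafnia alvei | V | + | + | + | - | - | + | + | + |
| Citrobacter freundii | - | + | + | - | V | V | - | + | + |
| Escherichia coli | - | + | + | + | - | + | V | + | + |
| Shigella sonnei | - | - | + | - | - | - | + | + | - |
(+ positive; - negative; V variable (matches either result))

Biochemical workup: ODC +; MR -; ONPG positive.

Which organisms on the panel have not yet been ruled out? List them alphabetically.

ONPG +: excludes 8 organisms — 11 left.
ODC +: excludes Klebsiella pneumoniae, Klebsiella oxytoca, Citrobacter freundii — 8 left.
MR -: excludes 5 organisms — 3 left.

Enterobacter cloacae, Klebsiella aerogenes, Serratia marcescens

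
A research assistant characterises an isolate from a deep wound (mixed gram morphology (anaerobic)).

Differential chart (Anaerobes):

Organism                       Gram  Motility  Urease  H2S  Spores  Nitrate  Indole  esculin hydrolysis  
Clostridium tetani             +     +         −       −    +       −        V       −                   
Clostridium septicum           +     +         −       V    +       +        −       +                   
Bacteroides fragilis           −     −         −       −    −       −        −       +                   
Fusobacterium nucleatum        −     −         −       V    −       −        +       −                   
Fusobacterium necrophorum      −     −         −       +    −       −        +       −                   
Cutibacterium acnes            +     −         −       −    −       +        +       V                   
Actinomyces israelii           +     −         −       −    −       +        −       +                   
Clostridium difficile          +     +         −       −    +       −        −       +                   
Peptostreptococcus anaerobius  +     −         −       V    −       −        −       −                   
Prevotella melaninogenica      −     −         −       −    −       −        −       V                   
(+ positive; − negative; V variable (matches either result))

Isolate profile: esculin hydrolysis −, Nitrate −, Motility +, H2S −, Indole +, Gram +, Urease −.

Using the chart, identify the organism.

Clostridium tetani

Gram +: excludes Bacteroides fragilis, Fusobacterium nucleatum, Fusobacterium necrophorum, Prevotella melaninogenica — 6 left.
esculin hydrolysis −: excludes Clostridium septicum, Actinomyces israelii, Clostridium difficile — 3 left.
H2S −: all 3 remaining candidates are consistent.
Indole +: excludes Peptostreptococcus anaerobius — 2 left.
Urease −: all 2 remaining candidates are consistent.
Nitrate −: excludes Cutibacterium acnes — 1 left.
Motility +: the one remaining candidate is consistent.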